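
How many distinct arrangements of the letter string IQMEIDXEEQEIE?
13! / (2! × 1! × 1! × 5! × 1! × 3!) = 4324320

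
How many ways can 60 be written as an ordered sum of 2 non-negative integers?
C(60+2-1, 2-1) = C(61, 1) = 61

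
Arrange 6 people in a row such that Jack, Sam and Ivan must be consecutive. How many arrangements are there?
Treat the 3 as one block: (6-3+1)! × 3! = 24 × 6 = 144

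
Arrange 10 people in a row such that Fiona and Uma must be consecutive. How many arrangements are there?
Treat the 2 as one block: (10-2+1)! × 2! = 362880 × 2 = 725760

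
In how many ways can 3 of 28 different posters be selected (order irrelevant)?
C(28,3) = 28!/(3!×25!) = 3276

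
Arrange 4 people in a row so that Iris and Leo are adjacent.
Treat as block: (4-1)! × 2! = 6 × 2 = 12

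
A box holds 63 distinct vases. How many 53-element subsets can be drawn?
C(63,53) = 63!/(53!×10!) = 127805525001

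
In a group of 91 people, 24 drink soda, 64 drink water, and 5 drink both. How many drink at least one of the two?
|A∪B| = |A| + |B| - |A∩B| = 24 + 64 - 5 = 83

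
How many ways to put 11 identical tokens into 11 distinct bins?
C(11+11-1, 11-1) = C(21, 10) = 352716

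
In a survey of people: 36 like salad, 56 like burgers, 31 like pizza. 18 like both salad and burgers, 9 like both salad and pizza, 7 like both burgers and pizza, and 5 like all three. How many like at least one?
|A∪B∪C| = 36+56+31-18-9-7+5 = 94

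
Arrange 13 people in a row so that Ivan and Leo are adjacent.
Treat as block: (13-1)! × 2! = 479001600 × 2 = 958003200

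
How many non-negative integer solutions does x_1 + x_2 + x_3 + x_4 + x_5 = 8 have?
C(8+5-1, 5-1) = C(12, 4) = 495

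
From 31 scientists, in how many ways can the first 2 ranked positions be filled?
P(31,2) = 31!/(31-2)! = 930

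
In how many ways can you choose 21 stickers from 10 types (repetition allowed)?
C(21+10-1, 10-1) = C(30, 9) = 14307150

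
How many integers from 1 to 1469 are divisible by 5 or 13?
⌊1469/5⌋ + ⌊1469/13⌋ - ⌊1469/65⌋ = 293 + 113 - 22 = 384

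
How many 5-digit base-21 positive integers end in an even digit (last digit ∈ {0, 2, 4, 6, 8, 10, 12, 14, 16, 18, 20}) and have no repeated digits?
Last∈{0,2,4,6,8,10,12,14,16,18,20}. Last=0: 116280. Last nonzero: 10×19×P(19,3) = 1104660. Total = 1220940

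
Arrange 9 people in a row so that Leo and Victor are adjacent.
Treat as block: (9-1)! × 2! = 40320 × 2 = 80640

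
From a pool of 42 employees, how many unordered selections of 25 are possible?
C(42,25) = 42!/(25!×17!) = 254661927156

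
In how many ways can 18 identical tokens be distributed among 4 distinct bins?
C(18+4-1, 4-1) = C(21, 3) = 1330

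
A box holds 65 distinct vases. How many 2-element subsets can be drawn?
C(65,2) = 65!/(2!×63!) = 2080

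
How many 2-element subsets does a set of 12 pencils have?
C(12,2) = 12!/(2!×10!) = 66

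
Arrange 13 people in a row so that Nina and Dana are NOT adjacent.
Total - adjacent = 13! - (13-1)!×2 = 6227020800 - 958003200 = 5269017600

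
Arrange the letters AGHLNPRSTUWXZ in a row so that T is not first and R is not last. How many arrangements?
By inclusion-exclusion: 13! - 2×(13-1)! + (13-2)! = 6227020800 - 958003200 + 39916800 = 5308934400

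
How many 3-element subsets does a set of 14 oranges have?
C(14,3) = 14!/(3!×11!) = 364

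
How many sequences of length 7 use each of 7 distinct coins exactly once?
7! = 5040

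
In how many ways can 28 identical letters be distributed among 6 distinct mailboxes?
C(28+6-1, 6-1) = C(33, 5) = 237336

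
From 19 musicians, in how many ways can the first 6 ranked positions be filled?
P(19,6) = 19!/(19-6)! = 19535040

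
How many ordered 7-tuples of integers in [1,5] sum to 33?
Coefficient of x^33 in (x + x² + ... + x^5)^7. By inclusion-exclusion on dice exceeding 5: Σ_j (-1)^j C(7,j)·C(33-1-5j, 6) = C(7,0)·C(32,6) - C(7,1)·C(27,6) + C(7,2)·C(22,6) - C(7,3)·C(17,6) + C(7,4)·C(12,6) - C(7,5)·C(7,6) = 1·906192 - 7·296010 + 21·74613 - 35·12376 + 35·924 - 21·7 = 28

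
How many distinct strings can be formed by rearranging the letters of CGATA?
5! / (1! × 1! × 1! × 2!) = 60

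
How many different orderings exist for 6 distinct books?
6! = 720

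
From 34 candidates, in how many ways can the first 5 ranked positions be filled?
P(34,5) = 34!/(34-5)! = 33390720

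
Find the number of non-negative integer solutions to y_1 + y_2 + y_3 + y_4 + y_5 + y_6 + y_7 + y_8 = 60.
C(60+8-1, 8-1) = C(67, 7) = 869648208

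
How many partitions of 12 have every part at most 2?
Let r_j(i) = number of partitions of i into parts ≤ j, for i = 0..12. r_1(i) = 1 for all i; r_j(i) = r_{j-1}(i) + r_j(i-j). Rows j = 2..2: ≤2: 1 1 2 2 3 3 4 4 5 5 6 6 7. r_2(12) = 7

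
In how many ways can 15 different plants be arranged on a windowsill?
15! = 1307674368000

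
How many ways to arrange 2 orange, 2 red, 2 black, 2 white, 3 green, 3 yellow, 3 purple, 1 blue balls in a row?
18! / (2! × 2! × 2! × 2! × 3! × 3! × 3! × 1!) = 1852538688000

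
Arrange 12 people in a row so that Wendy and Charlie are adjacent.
Treat as block: (12-1)! × 2! = 39916800 × 2 = 79833600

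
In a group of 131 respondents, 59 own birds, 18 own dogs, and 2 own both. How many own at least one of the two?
|A∪B| = |A| + |B| - |A∩B| = 59 + 18 - 2 = 75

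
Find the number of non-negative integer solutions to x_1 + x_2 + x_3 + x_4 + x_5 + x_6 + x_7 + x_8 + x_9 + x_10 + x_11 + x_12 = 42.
C(42+12-1, 12-1) = C(53, 11) = 76223753060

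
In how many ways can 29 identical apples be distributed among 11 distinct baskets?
C(29+11-1, 11-1) = C(39, 10) = 635745396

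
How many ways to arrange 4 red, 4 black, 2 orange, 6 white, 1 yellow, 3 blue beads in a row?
20! / (4! × 4! × 2! × 6! × 1! × 3!) = 488864376000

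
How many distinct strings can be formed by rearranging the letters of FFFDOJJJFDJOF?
13! / (5! × 2! × 4! × 2!) = 540540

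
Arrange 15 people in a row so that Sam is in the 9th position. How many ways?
Fix one position: (15-1)! = 87178291200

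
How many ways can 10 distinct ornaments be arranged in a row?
10! = 3628800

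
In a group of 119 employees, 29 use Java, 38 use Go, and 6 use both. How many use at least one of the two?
|A∪B| = |A| + |B| - |A∩B| = 29 + 38 - 6 = 61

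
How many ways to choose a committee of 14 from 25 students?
C(25,14) = 25!/(14!×11!) = 4457400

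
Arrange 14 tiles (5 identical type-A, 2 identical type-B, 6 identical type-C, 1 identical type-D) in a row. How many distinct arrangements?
14! / (5! × 2! × 6! × 1!) = 504504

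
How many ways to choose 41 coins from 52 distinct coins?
C(52,41) = 52!/(41!×11!) = 60403728840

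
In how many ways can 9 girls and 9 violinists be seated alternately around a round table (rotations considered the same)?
Fix one of the girls: (9-1)! ways for the remaining girls, × 9! ways for the violinists = 40320 × 362880 = 14631321600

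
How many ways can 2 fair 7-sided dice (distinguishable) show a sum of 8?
Coefficient of x^8 in (x + x² + ... + x^7)^2. By inclusion-exclusion on dice exceeding 7: Σ_j (-1)^j C(2,j)·C(8-1-7j, 1) = C(2,0)·C(7,1) = 1·7 = 7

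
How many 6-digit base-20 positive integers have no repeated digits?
First digit: 19 choices (nonzero). Then descending: 19 × 19 × 18 × 17 × 16 × 15 = 26511840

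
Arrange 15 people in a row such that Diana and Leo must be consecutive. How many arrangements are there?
Treat the 2 as one block: (15-2+1)! × 2! = 87178291200 × 2 = 174356582400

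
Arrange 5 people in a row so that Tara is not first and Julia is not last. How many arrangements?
By inclusion-exclusion: 5! - 2×(5-1)! + (5-2)! = 120 - 48 + 6 = 78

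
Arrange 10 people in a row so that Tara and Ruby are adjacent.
Treat as block: (10-1)! × 2! = 362880 × 2 = 725760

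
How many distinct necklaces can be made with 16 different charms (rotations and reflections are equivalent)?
(16-1)!/2 = 1307674368000/2 = 653837184000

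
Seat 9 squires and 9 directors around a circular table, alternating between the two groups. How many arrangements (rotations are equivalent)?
Fix one of the squires: (9-1)! ways for the remaining squires, × 9! ways for the directors = 40320 × 362880 = 14631321600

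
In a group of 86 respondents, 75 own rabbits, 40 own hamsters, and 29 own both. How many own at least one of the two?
|A∪B| = |A| + |B| - |A∩B| = 75 + 40 - 29 = 86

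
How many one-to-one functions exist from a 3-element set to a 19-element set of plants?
P(19,3) = 19!/(19-3)! = 5814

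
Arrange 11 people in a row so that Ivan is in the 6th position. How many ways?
Fix one position: (11-1)! = 3628800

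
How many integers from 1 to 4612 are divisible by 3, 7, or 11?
⌊4612/3⌋+⌊4612/7⌋+⌊4612/11⌋ - ⌊4612/21⌋-⌊4612/33⌋-⌊4612/77⌋ + ⌊4612/231⌋ = 1537+658+419 - 219-139-59 + 19 = 2216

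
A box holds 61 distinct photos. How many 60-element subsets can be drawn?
C(61,60) = 61!/(60!×1!) = 61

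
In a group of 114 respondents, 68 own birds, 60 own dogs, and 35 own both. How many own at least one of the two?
|A∪B| = |A| + |B| - |A∩B| = 68 + 60 - 35 = 93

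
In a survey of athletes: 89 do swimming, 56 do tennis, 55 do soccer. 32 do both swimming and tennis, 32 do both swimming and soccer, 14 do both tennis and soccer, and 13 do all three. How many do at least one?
|A∪B∪C| = 89+56+55-32-32-14+13 = 135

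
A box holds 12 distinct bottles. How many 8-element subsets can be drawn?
C(12,8) = 12!/(8!×4!) = 495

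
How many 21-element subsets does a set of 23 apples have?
C(23,21) = 23!/(21!×2!) = 253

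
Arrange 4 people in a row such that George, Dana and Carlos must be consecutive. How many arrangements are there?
Treat the 3 as one block: (4-3+1)! × 3! = 2 × 6 = 12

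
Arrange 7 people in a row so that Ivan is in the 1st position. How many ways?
Fix one position: (7-1)! = 720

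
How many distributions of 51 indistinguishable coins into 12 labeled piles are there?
C(51+12-1, 12-1) = C(62, 11) = 508271323092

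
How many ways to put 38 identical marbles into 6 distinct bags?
C(38+6-1, 6-1) = C(43, 5) = 962598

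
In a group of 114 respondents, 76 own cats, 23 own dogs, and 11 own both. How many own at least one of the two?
|A∪B| = |A| + |B| - |A∩B| = 76 + 23 - 11 = 88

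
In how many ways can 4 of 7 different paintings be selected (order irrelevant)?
C(7,4) = 7!/(4!×3!) = 35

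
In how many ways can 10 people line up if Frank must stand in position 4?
Fix one position: (10-1)! = 362880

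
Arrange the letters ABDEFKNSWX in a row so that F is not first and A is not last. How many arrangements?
By inclusion-exclusion: 10! - 2×(10-1)! + (10-2)! = 3628800 - 725760 + 40320 = 2943360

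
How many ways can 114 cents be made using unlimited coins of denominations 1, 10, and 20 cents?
Coefficient of x^114 in 1/(1-x^1) · 1/(1-x^10) · 1/(1-x^20). Case on j = number of 20-cent coins (j = 0..5); remainder r = 114 - 20j is made from {1,10} in ⌊r/10⌋+1 ways. r = 114, 94, 74, 54, 34, 14 → 12 + 10 + 8 + 6 + 4 + 2 = 42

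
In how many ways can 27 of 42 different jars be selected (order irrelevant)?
C(42,27) = 42!/(27!×15!) = 98672427616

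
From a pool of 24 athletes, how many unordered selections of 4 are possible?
C(24,4) = 24!/(4!×20!) = 10626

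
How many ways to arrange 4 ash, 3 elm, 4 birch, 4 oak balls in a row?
15! / (4! × 3! × 4! × 4!) = 15765750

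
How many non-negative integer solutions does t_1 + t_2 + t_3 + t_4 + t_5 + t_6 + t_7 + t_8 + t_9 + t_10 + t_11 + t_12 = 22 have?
C(22+12-1, 12-1) = C(33, 11) = 193536720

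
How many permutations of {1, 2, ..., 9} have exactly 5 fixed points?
Choose the 5 fixed points C(9,5) = 126, derange the rest: !4 = Σ_{j=0}^{4} (-1)^j·4!/j! = 24 - 24 + 12 - 4 + 1 = 9. Product = 126 × 9 = 1134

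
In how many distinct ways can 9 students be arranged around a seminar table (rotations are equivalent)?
Circular: fix one position, arrange the rest. (9-1)! = 40320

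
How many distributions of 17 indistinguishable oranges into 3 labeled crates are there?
C(17+3-1, 3-1) = C(19, 2) = 171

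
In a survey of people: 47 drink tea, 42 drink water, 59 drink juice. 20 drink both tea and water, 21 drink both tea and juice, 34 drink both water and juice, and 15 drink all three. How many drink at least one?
|A∪B∪C| = 47+42+59-20-21-34+15 = 88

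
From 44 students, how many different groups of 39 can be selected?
C(44,39) = 44!/(39!×5!) = 1086008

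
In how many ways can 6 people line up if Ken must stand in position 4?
Fix one position: (6-1)! = 120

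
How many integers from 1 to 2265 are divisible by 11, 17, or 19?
⌊2265/11⌋+⌊2265/17⌋+⌊2265/19⌋ - ⌊2265/187⌋-⌊2265/209⌋-⌊2265/323⌋ + ⌊2265/3553⌋ = 205+133+119 - 12-10-7 + 0 = 428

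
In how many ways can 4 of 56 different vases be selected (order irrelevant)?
C(56,4) = 56!/(4!×52!) = 367290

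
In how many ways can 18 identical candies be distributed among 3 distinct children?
C(18+3-1, 3-1) = C(20, 2) = 190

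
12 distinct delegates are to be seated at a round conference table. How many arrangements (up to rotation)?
Circular: fix one position, arrange the rest. (12-1)! = 39916800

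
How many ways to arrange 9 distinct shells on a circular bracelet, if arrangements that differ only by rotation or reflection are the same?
(9-1)!/2 = 40320/2 = 20160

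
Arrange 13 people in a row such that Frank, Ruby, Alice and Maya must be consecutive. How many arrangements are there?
Treat the 4 as one block: (13-4+1)! × 4! = 3628800 × 24 = 87091200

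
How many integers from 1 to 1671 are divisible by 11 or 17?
⌊1671/11⌋ + ⌊1671/17⌋ - ⌊1671/187⌋ = 151 + 98 - 8 = 241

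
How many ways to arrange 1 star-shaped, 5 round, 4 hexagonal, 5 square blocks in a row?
15! / (1! × 5! × 4! × 5!) = 3783780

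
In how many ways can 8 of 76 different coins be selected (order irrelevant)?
C(76,8) = 76!/(8!×68!) = 18855883575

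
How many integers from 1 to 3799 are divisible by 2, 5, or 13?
⌊3799/2⌋+⌊3799/5⌋+⌊3799/13⌋ - ⌊3799/10⌋-⌊3799/26⌋-⌊3799/65⌋ + ⌊3799/130⌋ = 1899+759+292 - 379-146-58 + 29 = 2396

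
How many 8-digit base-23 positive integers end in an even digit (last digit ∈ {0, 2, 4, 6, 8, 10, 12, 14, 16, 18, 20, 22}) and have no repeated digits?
Last∈{0,2,4,6,8,10,12,14,16,18,20,22}. Last=0: 859541760. Last nonzero: 11×21×P(21,6) = 9025188480. Total = 9884730240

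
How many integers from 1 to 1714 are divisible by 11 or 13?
⌊1714/11⌋ + ⌊1714/13⌋ - ⌊1714/143⌋ = 155 + 131 - 11 = 275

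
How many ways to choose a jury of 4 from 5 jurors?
C(5,4) = 5!/(4!×1!) = 5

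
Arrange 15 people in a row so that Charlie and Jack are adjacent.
Treat as block: (15-1)! × 2! = 87178291200 × 2 = 174356582400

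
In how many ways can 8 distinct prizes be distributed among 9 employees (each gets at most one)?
P(9,8) = 9!/(9-8)! = 362880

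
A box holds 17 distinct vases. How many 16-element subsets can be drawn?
C(17,16) = 17!/(16!×1!) = 17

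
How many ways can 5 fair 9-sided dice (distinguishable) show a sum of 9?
Coefficient of x^9 in (x + x² + ... + x^9)^5. By inclusion-exclusion on dice exceeding 9: Σ_j (-1)^j C(5,j)·C(9-1-9j, 4) = C(5,0)·C(8,4) = 1·70 = 70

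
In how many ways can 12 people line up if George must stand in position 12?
Fix one position: (12-1)! = 39916800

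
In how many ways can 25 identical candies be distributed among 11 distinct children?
C(25+11-1, 11-1) = C(35, 10) = 183579396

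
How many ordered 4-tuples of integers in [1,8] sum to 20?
Coefficient of x^20 in (x + x² + ... + x^8)^4. By inclusion-exclusion on dice exceeding 8: Σ_j (-1)^j C(4,j)·C(20-1-8j, 3) = C(4,0)·C(19,3) - C(4,1)·C(11,3) + C(4,2)·C(3,3) = 1·969 - 4·165 + 6·1 = 315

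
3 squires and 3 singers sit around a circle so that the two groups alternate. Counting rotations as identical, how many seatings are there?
Fix one of the squires: (3-1)! ways for the remaining squires, × 3! ways for the singers = 2 × 6 = 12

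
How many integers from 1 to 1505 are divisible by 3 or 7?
⌊1505/3⌋ + ⌊1505/7⌋ - ⌊1505/21⌋ = 501 + 215 - 71 = 645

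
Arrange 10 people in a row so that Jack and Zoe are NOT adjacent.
Total - adjacent = 10! - (10-1)!×2 = 3628800 - 725760 = 2903040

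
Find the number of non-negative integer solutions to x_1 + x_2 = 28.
C(28+2-1, 2-1) = C(29, 1) = 29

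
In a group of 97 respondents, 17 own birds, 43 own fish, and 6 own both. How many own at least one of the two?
|A∪B| = |A| + |B| - |A∩B| = 17 + 43 - 6 = 54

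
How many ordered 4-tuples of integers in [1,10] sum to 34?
Coefficient of x^34 in (x + x² + ... + x^10)^4. By inclusion-exclusion on dice exceeding 10: Σ_j (-1)^j C(4,j)·C(34-1-10j, 3) = C(4,0)·C(33,3) - C(4,1)·C(23,3) + C(4,2)·C(13,3) - C(4,3)·C(3,3) = 1·5456 - 4·1771 + 6·286 - 4·1 = 84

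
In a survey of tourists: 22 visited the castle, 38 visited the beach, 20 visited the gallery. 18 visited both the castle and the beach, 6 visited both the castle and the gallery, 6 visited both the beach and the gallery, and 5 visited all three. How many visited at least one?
|A∪B∪C| = 22+38+20-18-6-6+5 = 55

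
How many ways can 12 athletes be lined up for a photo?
12! = 479001600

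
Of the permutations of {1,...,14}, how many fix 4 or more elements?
Exactly j fixed points: C(14,j)·!(14-j); sum over j ≥ 4 (derangement numbers via !m = (m-1)·(!(m-1) + !(m-2)): !0..!10 = 1, 0, 1, 2, 9, 44, 265, 1854, 14833, 133496, 1334961). Σ_{j=4}^{14} C(14,j)·!(14-j) = C(14,4)·!10 + C(14,5)·!9 + C(14,6)·!8 + C(14,7)·!7 + C(14,8)·!6 + C(14,9)·!5 + C(14,10)·!4 + C(14,11)·!3 + C(14,12)·!2 + C(14,13)·!1 + C(14,14)·!0 = 1001·1334961 + 2002·133496 + 3003·14833 + 3432·1854 + 3003·265 + 2002·44 + 1001·9 + 364·2 + 91·1 + 14·0 + 1·1 = 1655355092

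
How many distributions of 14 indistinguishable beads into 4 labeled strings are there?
C(14+4-1, 4-1) = C(17, 3) = 680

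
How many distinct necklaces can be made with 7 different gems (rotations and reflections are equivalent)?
(7-1)!/2 = 720/2 = 360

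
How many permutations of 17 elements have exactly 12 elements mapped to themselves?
Choose the 12 fixed points C(17,12) = 6188, derange the rest: !5 = Σ_{j=0}^{5} (-1)^j·5!/j! = 120 - 120 + 60 - 20 + 5 - 1 = 44. Product = 6188 × 44 = 272272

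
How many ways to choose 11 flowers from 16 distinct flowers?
C(16,11) = 16!/(11!×5!) = 4368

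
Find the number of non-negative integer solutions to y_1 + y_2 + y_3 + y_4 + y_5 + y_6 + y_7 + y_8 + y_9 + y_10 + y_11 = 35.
C(35+11-1, 11-1) = C(45, 10) = 3190187286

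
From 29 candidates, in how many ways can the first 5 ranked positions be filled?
P(29,5) = 29!/(29-5)! = 14250600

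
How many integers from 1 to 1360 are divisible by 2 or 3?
⌊1360/2⌋ + ⌊1360/3⌋ - ⌊1360/6⌋ = 680 + 453 - 226 = 907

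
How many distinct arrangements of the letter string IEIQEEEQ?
8! / (2! × 4! × 2!) = 420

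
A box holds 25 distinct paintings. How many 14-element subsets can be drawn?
C(25,14) = 25!/(14!×11!) = 4457400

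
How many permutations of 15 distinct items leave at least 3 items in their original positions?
Exactly j fixed points: C(15,j)·!(15-j); sum over j ≥ 3 (derangement numbers via !m = (m-1)·(!(m-1) + !(m-2)): !0..!12 = 1, 0, 1, 2, 9, 44, 265, 1854, 14833, 133496, 1334961, 14684570, 176214841). Σ_{j=3}^{15} C(15,j)·!(15-j) = C(15,3)·!12 + C(15,4)·!11 + C(15,5)·!10 + C(15,6)·!9 + C(15,7)·!8 + C(15,8)·!7 + C(15,9)·!6 + C(15,10)·!5 + C(15,11)·!4 + C(15,12)·!3 + C(15,13)·!2 + C(15,14)·!1 + C(15,15)·!0 = 455·176214841 + 1365·14684570 + 3003·1334961 + 5005·133496 + 6435·14833 + 6435·1854 + 5005·265 + 3003·44 + 1365·9 + 455·2 + 105·1 + 15·0 + 1·1 = 105008078671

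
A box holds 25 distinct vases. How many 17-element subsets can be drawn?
C(25,17) = 25!/(17!×8!) = 1081575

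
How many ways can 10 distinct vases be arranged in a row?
10! = 3628800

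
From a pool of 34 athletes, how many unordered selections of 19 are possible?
C(34,19) = 34!/(19!×15!) = 1855967520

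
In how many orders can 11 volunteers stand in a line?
11! = 39916800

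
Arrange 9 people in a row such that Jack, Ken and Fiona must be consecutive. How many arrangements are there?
Treat the 3 as one block: (9-3+1)! × 3! = 5040 × 6 = 30240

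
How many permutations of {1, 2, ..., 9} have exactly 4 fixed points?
Choose the 4 fixed points C(9,4) = 126, derange the rest: !5 = Σ_{j=0}^{5} (-1)^j·5!/j! = 120 - 120 + 60 - 20 + 5 - 1 = 44. Product = 126 × 44 = 5544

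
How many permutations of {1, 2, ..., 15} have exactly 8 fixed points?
Choose the 8 fixed points C(15,8) = 6435, derange the rest: !7 = Σ_{j=0}^{7} (-1)^j·7!/j! = 5040 - 5040 + 2520 - 840 + 210 - 42 + 7 - 1 = 1854. Product = 6435 × 1854 = 11930490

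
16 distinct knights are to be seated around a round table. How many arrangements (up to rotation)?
Circular: fix one position, arrange the rest. (16-1)! = 1307674368000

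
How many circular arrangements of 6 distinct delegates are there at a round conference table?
Circular: fix one position, arrange the rest. (6-1)! = 120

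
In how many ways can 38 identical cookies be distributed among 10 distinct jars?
C(38+10-1, 10-1) = C(47, 9) = 1362649145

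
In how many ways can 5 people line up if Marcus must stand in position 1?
Fix one position: (5-1)! = 24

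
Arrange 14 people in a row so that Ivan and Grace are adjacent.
Treat as block: (14-1)! × 2! = 6227020800 × 2 = 12454041600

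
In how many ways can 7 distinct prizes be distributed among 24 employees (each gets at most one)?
P(24,7) = 24!/(24-7)! = 1744364160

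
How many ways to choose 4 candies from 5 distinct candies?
C(5,4) = 5!/(4!×1!) = 5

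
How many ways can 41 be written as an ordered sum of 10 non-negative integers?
C(41+10-1, 10-1) = C(50, 9) = 2505433700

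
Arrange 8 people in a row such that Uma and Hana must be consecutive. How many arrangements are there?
Treat the 2 as one block: (8-2+1)! × 2! = 5040 × 2 = 10080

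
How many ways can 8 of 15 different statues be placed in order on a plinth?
P(15,8) = 15!/(15-8)! = 259459200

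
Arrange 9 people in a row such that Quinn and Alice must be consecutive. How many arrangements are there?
Treat the 2 as one block: (9-2+1)! × 2! = 40320 × 2 = 80640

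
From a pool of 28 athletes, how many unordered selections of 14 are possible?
C(28,14) = 28!/(14!×14!) = 40116600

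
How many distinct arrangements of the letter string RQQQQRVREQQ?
11! / (1! × 6! × 3! × 1!) = 9240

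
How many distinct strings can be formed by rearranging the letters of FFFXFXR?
7! / (2! × 1! × 4!) = 105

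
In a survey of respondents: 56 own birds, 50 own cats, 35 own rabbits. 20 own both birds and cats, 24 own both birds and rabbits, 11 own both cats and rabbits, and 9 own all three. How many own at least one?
|A∪B∪C| = 56+50+35-20-24-11+9 = 95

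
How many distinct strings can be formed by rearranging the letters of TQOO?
4! / (1! × 1! × 2!) = 12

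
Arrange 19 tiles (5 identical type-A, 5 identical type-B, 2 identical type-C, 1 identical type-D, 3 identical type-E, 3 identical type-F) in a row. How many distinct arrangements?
19! / (5! × 5! × 2! × 1! × 3! × 3!) = 117327450240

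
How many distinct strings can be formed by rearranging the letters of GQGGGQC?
7! / (1! × 4! × 2!) = 105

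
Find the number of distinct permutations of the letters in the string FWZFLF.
6! / (1! × 1! × 3! × 1!) = 120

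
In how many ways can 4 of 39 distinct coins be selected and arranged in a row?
P(39,4) = 39!/(39-4)! = 1974024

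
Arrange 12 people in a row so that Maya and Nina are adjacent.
Treat as block: (12-1)! × 2! = 39916800 × 2 = 79833600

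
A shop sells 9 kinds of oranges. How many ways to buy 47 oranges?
C(47+9-1, 9-1) = C(55, 8) = 1217566350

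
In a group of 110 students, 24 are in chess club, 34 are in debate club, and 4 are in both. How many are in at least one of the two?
|A∪B| = |A| + |B| - |A∩B| = 24 + 34 - 4 = 54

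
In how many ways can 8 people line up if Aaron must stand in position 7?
Fix one position: (8-1)! = 5040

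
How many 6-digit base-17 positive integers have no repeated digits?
First digit: 16 choices (nonzero). Then descending: 16 × 16 × 15 × 14 × 13 × 12 = 8386560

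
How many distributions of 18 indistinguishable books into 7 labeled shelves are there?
C(18+7-1, 7-1) = C(24, 6) = 134596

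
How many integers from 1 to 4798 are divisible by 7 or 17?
⌊4798/7⌋ + ⌊4798/17⌋ - ⌊4798/119⌋ = 685 + 282 - 40 = 927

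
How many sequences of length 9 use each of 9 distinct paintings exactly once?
9! = 362880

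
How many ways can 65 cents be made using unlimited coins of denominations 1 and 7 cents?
Coefficient of x^65 in 1/(1-x^1) · 1/(1-x^7). Use j coins of 7 for j = 0..⌊65/7⌋ = 9, the rest in 1s: 9 + 1 = 10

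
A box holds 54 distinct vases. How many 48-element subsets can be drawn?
C(54,48) = 54!/(48!×6!) = 25827165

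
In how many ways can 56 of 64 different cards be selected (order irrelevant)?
C(64,56) = 64!/(56!×8!) = 4426165368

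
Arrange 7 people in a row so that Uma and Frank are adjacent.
Treat as block: (7-1)! × 2! = 720 × 2 = 1440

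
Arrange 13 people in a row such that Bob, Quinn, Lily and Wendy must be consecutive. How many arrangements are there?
Treat the 4 as one block: (13-4+1)! × 4! = 3628800 × 24 = 87091200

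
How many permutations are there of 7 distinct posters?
7! = 5040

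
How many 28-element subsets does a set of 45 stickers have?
C(45,28) = 45!/(28!×17!) = 1103068603890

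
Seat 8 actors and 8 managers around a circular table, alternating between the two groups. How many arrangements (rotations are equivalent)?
Fix one of the actors: (8-1)! ways for the remaining actors, × 8! ways for the managers = 5040 × 40320 = 203212800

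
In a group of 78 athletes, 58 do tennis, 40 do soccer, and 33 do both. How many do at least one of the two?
|A∪B| = |A| + |B| - |A∩B| = 58 + 40 - 33 = 65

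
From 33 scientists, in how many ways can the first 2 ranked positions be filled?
P(33,2) = 33!/(33-2)! = 1056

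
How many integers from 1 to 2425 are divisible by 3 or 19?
⌊2425/3⌋ + ⌊2425/19⌋ - ⌊2425/57⌋ = 808 + 127 - 42 = 893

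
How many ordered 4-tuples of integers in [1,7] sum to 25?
Coefficient of x^25 in (x + x² + ... + x^7)^4. By inclusion-exclusion on dice exceeding 7: Σ_j (-1)^j C(4,j)·C(25-1-7j, 3) = C(4,0)·C(24,3) - C(4,1)·C(17,3) + C(4,2)·C(10,3) - C(4,3)·C(3,3) = 1·2024 - 4·680 + 6·120 - 4·1 = 20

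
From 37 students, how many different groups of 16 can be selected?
C(37,16) = 37!/(16!×21!) = 12875774670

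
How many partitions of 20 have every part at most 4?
Let r_j(i) = number of partitions of i into parts ≤ j, for i = 0..20. r_1(i) = 1 for all i; r_j(i) = r_{j-1}(i) + r_j(i-j). Rows j = 2..4: ≤2: 1 1 2 2 3 3 4 4 5 5 6 6 7 7 8 8 9 9 10 10 11; ≤3: 1 1 2 3 4 5 7 8 10 12 14 16 19 21 24 27 30 33 37 40 44; ≤4: 1 1 2 3 5 6 9 11 15 18 23 27 34 39 47 54 64 72 84 94 108. r_4(20) = 108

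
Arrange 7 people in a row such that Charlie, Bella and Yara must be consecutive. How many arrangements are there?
Treat the 3 as one block: (7-3+1)! × 3! = 120 × 6 = 720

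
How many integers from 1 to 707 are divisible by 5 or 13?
⌊707/5⌋ + ⌊707/13⌋ - ⌊707/65⌋ = 141 + 54 - 10 = 185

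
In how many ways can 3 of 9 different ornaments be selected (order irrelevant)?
C(9,3) = 9!/(3!×6!) = 84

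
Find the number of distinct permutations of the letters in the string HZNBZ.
5! / (1! × 2! × 1! × 1!) = 60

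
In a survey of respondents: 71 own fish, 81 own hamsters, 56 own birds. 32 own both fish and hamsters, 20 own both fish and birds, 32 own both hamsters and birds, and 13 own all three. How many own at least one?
|A∪B∪C| = 71+81+56-32-20-32+13 = 137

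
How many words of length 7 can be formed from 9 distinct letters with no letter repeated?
P(9,7) = 9!/(9-7)! = 181440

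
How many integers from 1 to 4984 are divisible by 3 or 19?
⌊4984/3⌋ + ⌊4984/19⌋ - ⌊4984/57⌋ = 1661 + 262 - 87 = 1836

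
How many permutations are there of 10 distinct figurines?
10! = 3628800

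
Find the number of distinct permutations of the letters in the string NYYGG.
5! / (1! × 2! × 2!) = 30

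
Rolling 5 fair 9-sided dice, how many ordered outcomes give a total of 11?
Coefficient of x^11 in (x + x² + ... + x^9)^5. By inclusion-exclusion on dice exceeding 9: Σ_j (-1)^j C(5,j)·C(11-1-9j, 4) = C(5,0)·C(10,4) = 1·210 = 210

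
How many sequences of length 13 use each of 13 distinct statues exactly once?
13! = 6227020800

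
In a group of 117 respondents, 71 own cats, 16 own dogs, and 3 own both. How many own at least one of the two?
|A∪B| = |A| + |B| - |A∩B| = 71 + 16 - 3 = 84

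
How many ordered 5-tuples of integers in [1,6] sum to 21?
Coefficient of x^21 in (x + x² + ... + x^6)^5. By inclusion-exclusion on dice exceeding 6: Σ_j (-1)^j C(5,j)·C(21-1-6j, 4) = C(5,0)·C(20,4) - C(5,1)·C(14,4) + C(5,2)·C(8,4) = 1·4845 - 5·1001 + 10·70 = 540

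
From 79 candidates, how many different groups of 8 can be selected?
C(79,8) = 79!/(8!×71!) = 26088783435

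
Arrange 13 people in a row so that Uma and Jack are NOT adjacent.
Total - adjacent = 13! - (13-1)!×2 = 6227020800 - 958003200 = 5269017600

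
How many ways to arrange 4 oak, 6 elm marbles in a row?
10! / (4! × 6!) = 210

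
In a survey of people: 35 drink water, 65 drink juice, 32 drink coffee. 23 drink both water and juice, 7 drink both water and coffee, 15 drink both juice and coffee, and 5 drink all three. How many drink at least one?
|A∪B∪C| = 35+65+32-23-7-15+5 = 92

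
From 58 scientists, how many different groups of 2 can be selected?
C(58,2) = 58!/(2!×56!) = 1653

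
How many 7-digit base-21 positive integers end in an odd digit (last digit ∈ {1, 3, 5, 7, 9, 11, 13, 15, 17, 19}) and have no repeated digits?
Last∈{1,3,5,7,9,11,13,15,17,19}. Last=0: 0. Last nonzero: 10×19×P(19,5) = 265118400. Total = 265118400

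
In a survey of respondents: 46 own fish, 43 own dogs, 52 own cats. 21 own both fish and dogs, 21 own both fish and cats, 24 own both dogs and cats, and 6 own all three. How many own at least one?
|A∪B∪C| = 46+43+52-21-21-24+6 = 81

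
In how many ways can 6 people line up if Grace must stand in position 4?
Fix one position: (6-1)! = 120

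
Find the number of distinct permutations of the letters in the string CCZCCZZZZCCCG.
13! / (7! × 1! × 5!) = 10296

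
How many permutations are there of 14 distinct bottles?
14! = 87178291200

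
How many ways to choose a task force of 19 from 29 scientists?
C(29,19) = 29!/(19!×10!) = 20030010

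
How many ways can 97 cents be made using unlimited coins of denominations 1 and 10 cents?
Coefficient of x^97 in 1/(1-x^1) · 1/(1-x^10). Use j coins of 10 for j = 0..⌊97/10⌋ = 9, the rest in 1s: 9 + 1 = 10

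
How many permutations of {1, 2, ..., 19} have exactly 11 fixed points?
Choose the 11 fixed points C(19,11) = 75582, derange the rest: !8 = Σ_{j=0}^{8} (-1)^j·8!/j! = 40320 - 40320 + 20160 - 6720 + 1680 - 336 + 56 - 8 + 1 = 14833. Product = 75582 × 14833 = 1121107806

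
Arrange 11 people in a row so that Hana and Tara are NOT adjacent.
Total - adjacent = 11! - (11-1)!×2 = 39916800 - 7257600 = 32659200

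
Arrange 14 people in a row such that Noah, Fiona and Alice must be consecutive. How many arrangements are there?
Treat the 3 as one block: (14-3+1)! × 3! = 479001600 × 6 = 2874009600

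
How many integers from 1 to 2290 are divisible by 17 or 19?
⌊2290/17⌋ + ⌊2290/19⌋ - ⌊2290/323⌋ = 134 + 120 - 7 = 247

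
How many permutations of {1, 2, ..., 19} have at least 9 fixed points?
Exactly j fixed points: C(19,j)·!(19-j); sum over j ≥ 9 (derangement numbers via !m = (m-1)·(!(m-1) + !(m-2)): !0..!10 = 1, 0, 1, 2, 9, 44, 265, 1854, 14833, 133496, 1334961). Σ_{j=9}^{19} C(19,j)·!(19-j) = C(19,9)·!10 + C(19,10)·!9 + C(19,11)·!8 + C(19,12)·!7 + C(19,13)·!6 + C(19,14)·!5 + C(19,15)·!4 + C(19,16)·!3 + C(19,17)·!2 + C(19,18)·!1 + C(19,19)·!0 = 92378·1334961 + 92378·133496 + 75582·14833 + 50388·1854 + 27132·265 + 11628·44 + 3876·9 + 969·2 + 171·1 + 19·0 + 1·1 = 136875386510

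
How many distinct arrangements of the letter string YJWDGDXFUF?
10! / (1! × 1! × 1! × 1! × 2! × 1! × 2! × 1!) = 907200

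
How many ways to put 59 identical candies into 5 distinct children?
C(59+5-1, 5-1) = C(63, 4) = 595665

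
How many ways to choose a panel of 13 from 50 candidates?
C(50,13) = 50!/(13!×37!) = 354860518600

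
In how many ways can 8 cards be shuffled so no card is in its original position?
!8 = Σ_{j=0}^{8} (-1)^j·8!/j! = 40320 - 40320 + 20160 - 6720 + 1680 - 336 + 56 - 8 + 1 = 14833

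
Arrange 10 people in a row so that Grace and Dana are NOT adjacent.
Total - adjacent = 10! - (10-1)!×2 = 3628800 - 725760 = 2903040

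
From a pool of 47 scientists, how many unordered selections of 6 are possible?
C(47,6) = 47!/(6!×41!) = 10737573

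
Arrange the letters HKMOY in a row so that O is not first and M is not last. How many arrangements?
By inclusion-exclusion: 5! - 2×(5-1)! + (5-2)! = 120 - 48 + 6 = 78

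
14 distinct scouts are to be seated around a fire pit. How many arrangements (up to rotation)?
Circular: fix one position, arrange the rest. (14-1)! = 6227020800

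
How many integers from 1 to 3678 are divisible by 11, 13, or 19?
⌊3678/11⌋+⌊3678/13⌋+⌊3678/19⌋ - ⌊3678/143⌋-⌊3678/209⌋-⌊3678/247⌋ + ⌊3678/2717⌋ = 334+282+193 - 25-17-14 + 1 = 754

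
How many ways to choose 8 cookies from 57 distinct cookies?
C(57,8) = 57!/(8!×49!) = 1652411475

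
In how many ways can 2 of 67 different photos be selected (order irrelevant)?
C(67,2) = 67!/(2!×65!) = 2211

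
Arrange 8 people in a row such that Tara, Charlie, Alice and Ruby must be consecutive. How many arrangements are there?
Treat the 4 as one block: (8-4+1)! × 4! = 120 × 24 = 2880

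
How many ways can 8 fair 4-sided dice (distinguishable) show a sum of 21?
Coefficient of x^21 in (x + x² + ... + x^4)^8. By inclusion-exclusion on dice exceeding 4: Σ_j (-1)^j C(8,j)·C(21-1-4j, 7) = C(8,0)·C(20,7) - C(8,1)·C(16,7) + C(8,2)·C(12,7) - C(8,3)·C(8,7) = 1·77520 - 8·11440 + 28·792 - 56·8 = 7728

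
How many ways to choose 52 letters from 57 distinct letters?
C(57,52) = 57!/(52!×5!) = 4187106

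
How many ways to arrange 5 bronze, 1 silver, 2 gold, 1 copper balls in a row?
9! / (5! × 1! × 2! × 1!) = 1512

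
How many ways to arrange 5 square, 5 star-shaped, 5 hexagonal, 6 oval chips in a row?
21! / (5! × 5! × 5! × 6!) = 41064607584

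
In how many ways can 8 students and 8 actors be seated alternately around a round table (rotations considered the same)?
Fix one of the students: (8-1)! ways for the remaining students, × 8! ways for the actors = 5040 × 40320 = 203212800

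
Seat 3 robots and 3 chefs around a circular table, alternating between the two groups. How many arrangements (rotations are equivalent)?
Fix one of the robots: (3-1)! ways for the remaining robots, × 3! ways for the chefs = 2 × 6 = 12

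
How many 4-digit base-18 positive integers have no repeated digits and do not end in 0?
Last digit: 17 nonzero choices. First digit: 16 (nonzero, ≠last). Middle 2: P(16,2) = 240. Total = 65280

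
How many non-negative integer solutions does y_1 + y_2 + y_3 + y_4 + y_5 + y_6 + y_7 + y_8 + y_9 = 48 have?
C(48+9-1, 9-1) = C(56, 8) = 1420494075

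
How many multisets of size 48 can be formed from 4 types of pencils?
C(48+4-1, 4-1) = C(51, 3) = 20825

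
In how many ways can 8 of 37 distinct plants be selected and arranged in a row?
P(37,8) = 37!/(37-8)! = 1556675366400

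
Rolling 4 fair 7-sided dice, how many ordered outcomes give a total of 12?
Coefficient of x^12 in (x + x² + ... + x^7)^4. By inclusion-exclusion on dice exceeding 7: Σ_j (-1)^j C(4,j)·C(12-1-7j, 3) = C(4,0)·C(11,3) - C(4,1)·C(4,3) = 1·165 - 4·4 = 149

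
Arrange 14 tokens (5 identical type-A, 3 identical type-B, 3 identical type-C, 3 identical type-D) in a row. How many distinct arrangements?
14! / (5! × 3! × 3! × 3!) = 3363360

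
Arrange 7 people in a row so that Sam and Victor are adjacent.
Treat as block: (7-1)! × 2! = 720 × 2 = 1440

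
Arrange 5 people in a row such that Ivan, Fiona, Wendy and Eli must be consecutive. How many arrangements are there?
Treat the 4 as one block: (5-4+1)! × 4! = 2 × 24 = 48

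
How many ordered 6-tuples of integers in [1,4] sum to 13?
Coefficient of x^13 in (x + x² + ... + x^4)^6. By inclusion-exclusion on dice exceeding 4: Σ_j (-1)^j C(6,j)·C(13-1-4j, 5) = C(6,0)·C(12,5) - C(6,1)·C(8,5) = 1·792 - 6·56 = 456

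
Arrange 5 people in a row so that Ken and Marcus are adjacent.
Treat as block: (5-1)! × 2! = 24 × 2 = 48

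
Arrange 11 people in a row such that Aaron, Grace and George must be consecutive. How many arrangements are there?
Treat the 3 as one block: (11-3+1)! × 3! = 362880 × 6 = 2177280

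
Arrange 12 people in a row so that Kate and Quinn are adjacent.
Treat as block: (12-1)! × 2! = 39916800 × 2 = 79833600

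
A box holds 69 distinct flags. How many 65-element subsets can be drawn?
C(69,65) = 69!/(65!×4!) = 864501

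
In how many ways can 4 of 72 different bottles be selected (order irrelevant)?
C(72,4) = 72!/(4!×68!) = 1028790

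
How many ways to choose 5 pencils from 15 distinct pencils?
C(15,5) = 15!/(5!×10!) = 3003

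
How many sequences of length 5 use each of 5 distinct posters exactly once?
5! = 120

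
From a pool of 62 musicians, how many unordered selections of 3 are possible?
C(62,3) = 62!/(3!×59!) = 37820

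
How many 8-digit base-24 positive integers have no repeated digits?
First digit: 23 choices (nonzero). Then descending: 23 × 23 × 22 × 21 × 20 × 19 × 18 × 17 = 28418599440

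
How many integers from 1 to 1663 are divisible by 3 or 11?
⌊1663/3⌋ + ⌊1663/11⌋ - ⌊1663/33⌋ = 554 + 151 - 50 = 655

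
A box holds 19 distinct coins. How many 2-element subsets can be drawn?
C(19,2) = 19!/(2!×17!) = 171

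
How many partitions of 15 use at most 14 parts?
By conjugation, equals partitions of 15 into parts ≤ 14. Let r_j(i) = number of partitions of i into parts ≤ j, for i = 0..15. r_1(i) = 1 for all i; r_j(i) = r_{j-1}(i) + r_j(i-j). Rows j = 2..14: ≤2: 1 1 2 2 3 3 4 4 5 5 6 6 7 7 8 8; ≤3: 1 1 2 3 4 5 7 8 10 12 14 16 19 21 24 27; ≤4: 1 1 2 3 5 6 9 11 15 18 23 27 34 39 47 54; ≤5: 1 1 2 3 5 7 10 13 18 23 30 37 47 57 70 84; ≤6: 1 1 2 3 5 7 11 14 20 26 35 44 58 71 90 110; ≤7: 1 1 2 3 5 7 11 15 21 28 38 49 65 82 105 131; ≤8: 1 1 2 3 5 7 11 15 22 29 40 52 70 89 116 146; ≤9: 1 1 2 3 5 7 11 15 22 30 41 54 73 94 123 157; ≤10: 1 1 2 3 5 7 11 15 22 30 42 55 75 97 128 164; ≤11: 1 1 2 3 5 7 11 15 22 30 42 56 76 99 131 169; ≤12: 1 1 2 3 5 7 11 15 22 30 42 56 77 100 133 172; ≤13: 1 1 2 3 5 7 11 15 22 30 42 56 77 101 134 174; ≤14: 1 1 2 3 5 7 11 15 22 30 42 56 77 101 135 175. r_14(15) = 175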